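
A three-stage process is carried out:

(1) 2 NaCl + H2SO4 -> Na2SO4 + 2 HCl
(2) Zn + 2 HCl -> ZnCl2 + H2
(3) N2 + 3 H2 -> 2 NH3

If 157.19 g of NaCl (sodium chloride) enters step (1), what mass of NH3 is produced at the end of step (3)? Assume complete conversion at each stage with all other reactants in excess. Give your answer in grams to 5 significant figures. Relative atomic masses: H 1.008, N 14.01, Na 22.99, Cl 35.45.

M(NaCl) = 22.99 + 35.45 = 58.44 g/mol.
M(NH3) = 14.01 + 3(1.008) = 17.034 g/mol.
n(NaCl) = 157.19 / 58.44 = 2.68977 mol.
Reaction (1): NaCl→HCl ratio 2:2 ⇒ n(HCl) = 2.68977 mol.
Reaction (2): HCl→H2 ratio 2:1 ⇒ n(H2) = 1.34488 mol.
Reaction (3): H2→NH3 ratio 3:2 ⇒ n(NH3) = 0.896589 mol.
Mass of NH3 = 0.896589 × 17.034 = 15.2725 g.

15.272 g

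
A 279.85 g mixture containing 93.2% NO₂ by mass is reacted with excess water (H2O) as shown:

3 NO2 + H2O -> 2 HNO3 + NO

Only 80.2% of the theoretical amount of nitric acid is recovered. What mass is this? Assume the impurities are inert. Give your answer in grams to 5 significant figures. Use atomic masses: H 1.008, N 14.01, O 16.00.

191.00 g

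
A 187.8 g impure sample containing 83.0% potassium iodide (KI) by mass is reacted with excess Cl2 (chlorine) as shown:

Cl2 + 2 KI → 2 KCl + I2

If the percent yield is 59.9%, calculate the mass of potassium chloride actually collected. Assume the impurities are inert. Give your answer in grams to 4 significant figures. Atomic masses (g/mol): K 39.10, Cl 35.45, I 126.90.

Pure KI available = 187.8 g × 0.830 = 155.87 g.
M(KI) = 39.10 + 126.90 = 166.00 g/mol.
M(KCl) = 39.10 + 35.45 = 74.55 g/mol.
n(KI) = 155.87 g / 166.00 g/mol = 0.93900 mol.
From the equation the KI:KCl mole ratio is 2:2, so n(KCl) = 0.93900 × 2/2 = 0.93900 mol.
Mass of KCl = 0.93900 mol × 74.55 g/mol = 70.002 g.
Actual mass collected = 70.002 g × 0.599 = 41.931 g.

41.93 g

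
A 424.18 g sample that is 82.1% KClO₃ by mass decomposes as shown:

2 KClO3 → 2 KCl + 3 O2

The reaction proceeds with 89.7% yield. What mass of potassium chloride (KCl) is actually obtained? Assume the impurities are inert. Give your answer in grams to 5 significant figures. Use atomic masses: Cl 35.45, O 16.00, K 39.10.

Pure KClO3 available = 424.18 g × 0.821 = 348.252 g.
M(KClO3) = 39.10 + 35.45 + 3(16.00) = 122.55 g/mol.
M(KCl) = 39.10 + 35.45 = 74.55 g/mol.
n(KClO3) = 348.252 g / 122.55 g/mol = 2.84171 mol.
From the equation the KClO3:KCl mole ratio is 2:2, so n(KCl) = 2.84171 × 2/2 = 2.84171 mol.
Mass of KCl = 2.84171 mol × 74.55 g/mol = 211.850 g.
Actual mass collected = 211.850 g × 0.897 = 190.029 g.

190.03 g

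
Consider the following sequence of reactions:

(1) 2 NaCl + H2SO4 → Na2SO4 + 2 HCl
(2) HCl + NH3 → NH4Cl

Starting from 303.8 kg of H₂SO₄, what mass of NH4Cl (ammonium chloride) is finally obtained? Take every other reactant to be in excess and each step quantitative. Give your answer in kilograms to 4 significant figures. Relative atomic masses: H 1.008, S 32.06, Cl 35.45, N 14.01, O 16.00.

331.4 kg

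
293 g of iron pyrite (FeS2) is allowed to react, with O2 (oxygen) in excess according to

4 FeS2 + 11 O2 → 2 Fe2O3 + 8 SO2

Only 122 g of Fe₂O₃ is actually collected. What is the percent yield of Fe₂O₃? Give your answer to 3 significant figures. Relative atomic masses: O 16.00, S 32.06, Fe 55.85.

62.6 %

M(FeS2) = 55.85 + 2(32.06) = 119.97 g/mol.
M(Fe2O3) = 2(55.85) + 3(16.00) = 159.70 g/mol.
n(FeS2) = 293.0 g / 119.97 g/mol = 2.442 mol.
From the equation the FeS2:Fe2O3 mole ratio is 4:2, so n(Fe2O3) = 2.442 × 2/4 = 1.221 mol.
Mass of Fe2O3 = 1.221 mol × 159.70 g/mol = 195.0 g.
This is the theoretical yield. Percent yield = 122 g / 195.0 g × 100% = 62.56%.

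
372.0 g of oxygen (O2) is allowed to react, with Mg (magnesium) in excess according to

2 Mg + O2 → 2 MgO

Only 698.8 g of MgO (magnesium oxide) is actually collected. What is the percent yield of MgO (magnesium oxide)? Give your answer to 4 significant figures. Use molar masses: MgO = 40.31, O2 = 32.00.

n(O2) = 372.00 g / 32.00 g/mol = 11.625 mol.
From the equation the O2:MgO mole ratio is 1:2, so n(MgO) = 11.625 × 2/1 = 23.250 mol.
Mass of MgO = 23.250 mol × 40.31 g/mol = 937.21 g.
This is the theoretical yield. Percent yield = 698.8 g / 937.21 g × 100% = 74.562%.

74.56 %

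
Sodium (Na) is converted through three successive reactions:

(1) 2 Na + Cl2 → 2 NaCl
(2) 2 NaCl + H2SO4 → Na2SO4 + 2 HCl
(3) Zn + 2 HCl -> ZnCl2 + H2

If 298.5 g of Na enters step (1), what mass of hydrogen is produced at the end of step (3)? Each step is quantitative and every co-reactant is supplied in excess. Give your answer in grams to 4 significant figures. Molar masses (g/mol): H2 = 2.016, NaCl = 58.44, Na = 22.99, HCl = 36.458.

13.09 g

n(Na) = 298.5 / 22.99 = 12.984 mol.
Reaction (1): Na→NaCl ratio 2:2 ⇒ n(NaCl) = 12.984 mol.
Reaction (2): NaCl→HCl ratio 2:2 ⇒ n(HCl) = 12.984 mol.
Reaction (3): HCl→H2 ratio 2:1 ⇒ n(H2) = 6.4920 mol.
Mass of H2 = 6.4920 × 2.016 = 13.088 g.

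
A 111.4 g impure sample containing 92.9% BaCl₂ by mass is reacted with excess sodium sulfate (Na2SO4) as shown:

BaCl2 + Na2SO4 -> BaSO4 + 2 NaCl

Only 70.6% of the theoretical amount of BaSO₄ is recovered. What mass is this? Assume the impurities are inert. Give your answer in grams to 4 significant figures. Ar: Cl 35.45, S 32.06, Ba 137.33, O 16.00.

Pure BaCl2 available = 111.4 g × 0.929 = 103.49 g.
M(BaCl2) = 137.33 + 2(35.45) = 208.23 g/mol.
M(BaSO4) = 137.33 + 32.06 + 4(16.00) = 233.39 g/mol.
n(BaCl2) = 103.49 g / 208.23 g/mol = 0.49700 mol.
From the equation the BaCl2:BaSO4 mole ratio is 1:1, so n(BaSO4) = 0.49700 × 1/1 = 0.49700 mol.
Mass of BaSO4 = 0.49700 mol × 233.39 g/mol = 116.00 g.
Actual mass collected = 116.00 g × 0.706 = 81.893 g.

81.89 g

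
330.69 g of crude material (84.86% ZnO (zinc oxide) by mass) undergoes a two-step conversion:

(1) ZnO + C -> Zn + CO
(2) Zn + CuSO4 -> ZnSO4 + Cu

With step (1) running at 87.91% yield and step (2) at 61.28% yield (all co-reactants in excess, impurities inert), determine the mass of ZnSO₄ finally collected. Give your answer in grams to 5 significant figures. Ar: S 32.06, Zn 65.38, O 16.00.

299.90 g

Pure ZnO = 330.69 × 0.8486 = 280.624 g.
M(ZnO) = 65.38 + 16.00 = 81.38 g/mol.
M(ZnSO4) = 65.38 + 32.06 + 4(16.00) = 161.44 g/mol.
n(ZnO) = 280.624 / 81.38 = 3.44831 mol.
Step 1 (ZnO:Zn = 1:1): theoretical n(Zn) = 3.44831 mol; at 87.91% yield, n(Zn) = 3.03141 mol.
Step 2 (Zn:ZnSO4 = 1:1): theoretical n(ZnSO4) = 3.03141 mol, so theoretical mass = 3.03141 × 161.44 = 489.391 g.
At 61.28% yield, actual mass of ZnSO4 = 489.391 × 0.6128 = 299.899 g.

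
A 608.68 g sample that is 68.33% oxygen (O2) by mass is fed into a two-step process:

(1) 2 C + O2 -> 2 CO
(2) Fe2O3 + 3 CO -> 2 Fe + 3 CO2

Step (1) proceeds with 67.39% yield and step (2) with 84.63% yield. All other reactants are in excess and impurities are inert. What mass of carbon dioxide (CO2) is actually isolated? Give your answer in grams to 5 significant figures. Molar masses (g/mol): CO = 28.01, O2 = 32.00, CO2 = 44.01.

Pure O2 = 608.68 × 0.6833 = 415.911 g.
n(O2) = 415.911 / 32.00 = 12.9972 mol.
Step 1 (O2:CO = 1:2): theoretical n(CO) = 25.9944 mol; at 67.39% yield, n(CO) = 17.5177 mol.
Step 2 (CO:CO2 = 3:3): theoretical n(CO2) = 17.5177 mol, so theoretical mass = 17.5177 × 44.01 = 770.952 g.
At 84.63% yield, actual mass of CO2 = 770.952 × 0.8463 = 652.457 g.

652.46 g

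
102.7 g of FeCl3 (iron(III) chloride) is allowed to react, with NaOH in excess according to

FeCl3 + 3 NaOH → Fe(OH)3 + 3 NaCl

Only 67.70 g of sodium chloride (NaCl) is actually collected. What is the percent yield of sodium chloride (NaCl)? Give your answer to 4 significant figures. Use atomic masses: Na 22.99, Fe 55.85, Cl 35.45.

M(FeCl3) = 55.85 + 3(35.45) = 162.20 g/mol.
M(NaCl) = 22.99 + 35.45 = 58.44 g/mol.
n(FeCl3) = 102.70 g / 162.20 g/mol = 0.63317 mol.
From the equation the FeCl3:NaCl mole ratio is 1:3, so n(NaCl) = 0.63317 × 3/1 = 1.8995 mol.
Mass of NaCl = 1.8995 mol × 58.44 g/mol = 111.01 g.
This is the theoretical yield. Percent yield = 67.70 g / 111.01 g × 100% = 60.987%.

60.99 %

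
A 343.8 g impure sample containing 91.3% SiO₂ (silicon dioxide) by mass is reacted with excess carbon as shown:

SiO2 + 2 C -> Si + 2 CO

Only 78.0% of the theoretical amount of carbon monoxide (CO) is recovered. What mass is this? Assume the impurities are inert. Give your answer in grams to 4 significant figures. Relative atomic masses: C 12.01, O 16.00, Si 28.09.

Pure SiO2 available = 343.8 g × 0.913 = 313.89 g.
M(SiO2) = 28.09 + 2(16.00) = 60.09 g/mol.
M(CO) = 12.01 + 16.00 = 28.01 g/mol.
n(SiO2) = 313.89 g / 60.09 g/mol = 5.2237 mol.
From the equation the SiO2:CO mole ratio is 1:2, so n(CO) = 5.2237 × 2/1 = 10.447 mol.
Mass of CO = 10.447 mol × 28.01 g/mol = 292.63 g.
Actual mass collected = 292.63 g × 0.780 = 228.25 g.

228.3 g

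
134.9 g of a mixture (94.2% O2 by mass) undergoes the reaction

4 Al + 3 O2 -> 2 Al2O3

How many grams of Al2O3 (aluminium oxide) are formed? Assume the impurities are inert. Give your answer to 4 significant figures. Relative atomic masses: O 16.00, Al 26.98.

269.9 g

Mass of pure O2 = 134.9 g × 0.942 = 127.08 g.
M(O2) = 2(16.00) = 32.00 g/mol.
M(Al2O3) = 2(26.98) + 3(16.00) = 101.96 g/mol.
n(O2) = 127.08 g / 32.00 g/mol = 3.9711 mol.
From the equation the O2:Al2O3 mole ratio is 3:2, so n(Al2O3) = 3.9711 × 2/3 = 2.6474 mol.
Mass of Al2O3 = 2.6474 mol × 101.96 g/mol = 269.93 g.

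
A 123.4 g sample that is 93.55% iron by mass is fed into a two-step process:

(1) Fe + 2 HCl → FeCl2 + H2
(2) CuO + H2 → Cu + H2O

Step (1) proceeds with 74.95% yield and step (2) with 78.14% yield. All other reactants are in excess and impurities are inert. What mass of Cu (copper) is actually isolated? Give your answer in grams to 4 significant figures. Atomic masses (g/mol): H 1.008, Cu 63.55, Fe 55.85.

Pure Fe = 123.4 × 0.9355 = 115.44 g.
M(Fe) = 55.85 g/mol.
M(Cu) = 63.55 g/mol.
n(Fe) = 115.44 / 55.85 = 2.0670 mol.
Step 1 (Fe:H2 = 1:1): theoretical n(H2) = 2.0670 mol; at 74.95% yield, n(H2) = 1.5492 mol.
Step 2 (H2:Cu = 1:1): theoretical n(Cu) = 1.5492 mol, so theoretical mass = 1.5492 × 63.55 = 98.452 g.
At 78.14% yield, actual mass of Cu = 98.452 × 0.7814 = 76.930 g.

76.93 g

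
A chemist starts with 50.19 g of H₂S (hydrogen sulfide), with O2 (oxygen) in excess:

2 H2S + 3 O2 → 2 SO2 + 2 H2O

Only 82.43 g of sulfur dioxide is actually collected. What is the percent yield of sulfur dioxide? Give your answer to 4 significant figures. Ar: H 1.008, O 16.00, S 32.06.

M(H2S) = 2(1.008) + 32.06 = 34.076 g/mol.
M(SO2) = 32.06 + 2(16.00) = 64.06 g/mol.
n(H2S) = 50.190 g / 34.076 g/mol = 1.4729 mol.
From the equation the H2S:SO2 mole ratio is 2:2, so n(SO2) = 1.4729 × 2/2 = 1.4729 mol.
Mass of SO2 = 1.4729 mol × 64.06 g/mol = 94.353 g.
This is the theoretical yield. Percent yield = 82.43 g / 94.353 g × 100% = 87.363%.

87.36 %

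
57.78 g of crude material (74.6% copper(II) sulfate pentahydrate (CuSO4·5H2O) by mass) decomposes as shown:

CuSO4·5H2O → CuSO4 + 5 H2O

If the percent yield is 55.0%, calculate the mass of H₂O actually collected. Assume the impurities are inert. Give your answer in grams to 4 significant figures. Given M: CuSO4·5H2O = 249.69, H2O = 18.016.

8.553 g

Pure CuSO4·5H2O available = 57.78 g × 0.746 = 43.104 g.
n(CuSO4·5H2O) = 43.104 g / 249.69 g/mol = 0.17263 mol.
From the equation the CuSO4·5H2O:H2O mole ratio is 1:5, so n(H2O) = 0.17263 × 5/1 = 0.86315 mol.
Mass of H2O = 0.86315 mol × 18.016 g/mol = 15.550 g.
Actual mass collected = 15.550 g × 0.550 = 8.5528 g.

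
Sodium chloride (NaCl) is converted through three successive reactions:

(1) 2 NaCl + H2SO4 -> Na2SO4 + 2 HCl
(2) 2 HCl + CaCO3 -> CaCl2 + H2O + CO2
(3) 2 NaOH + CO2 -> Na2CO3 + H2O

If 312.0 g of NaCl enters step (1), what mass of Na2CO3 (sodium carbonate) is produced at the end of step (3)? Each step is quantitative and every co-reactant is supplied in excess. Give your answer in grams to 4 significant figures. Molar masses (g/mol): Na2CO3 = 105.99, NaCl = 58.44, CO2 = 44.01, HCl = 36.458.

282.9 g

n(NaCl) = 312.0 / 58.44 = 5.3388 mol.
Reaction (1): NaCl→HCl ratio 2:2 ⇒ n(HCl) = 5.3388 mol.
Reaction (2): HCl→CO2 ratio 2:1 ⇒ n(CO2) = 2.6694 mol.
Reaction (3): CO2→Na2CO3 ratio 1:1 ⇒ n(Na2CO3) = 2.6694 mol.
Mass of Na2CO3 = 2.6694 × 105.99 = 282.93 g.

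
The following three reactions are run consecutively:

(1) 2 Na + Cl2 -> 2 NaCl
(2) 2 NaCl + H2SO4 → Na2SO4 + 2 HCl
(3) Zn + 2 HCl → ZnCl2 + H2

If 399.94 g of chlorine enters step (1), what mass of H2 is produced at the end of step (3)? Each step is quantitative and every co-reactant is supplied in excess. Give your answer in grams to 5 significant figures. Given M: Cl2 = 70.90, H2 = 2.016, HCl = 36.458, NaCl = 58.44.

n(Cl2) = 399.94 / 70.90 = 5.64090 mol.
Reaction (1): Cl2→NaCl ratio 1:2 ⇒ n(NaCl) = 11.2818 mol.
Reaction (2): NaCl→HCl ratio 2:2 ⇒ n(HCl) = 11.2818 mol.
Reaction (3): HCl→H2 ratio 2:1 ⇒ n(H2) = 5.64090 mol.
Mass of H2 = 5.64090 × 2.016 = 11.3721 g.

11.372 g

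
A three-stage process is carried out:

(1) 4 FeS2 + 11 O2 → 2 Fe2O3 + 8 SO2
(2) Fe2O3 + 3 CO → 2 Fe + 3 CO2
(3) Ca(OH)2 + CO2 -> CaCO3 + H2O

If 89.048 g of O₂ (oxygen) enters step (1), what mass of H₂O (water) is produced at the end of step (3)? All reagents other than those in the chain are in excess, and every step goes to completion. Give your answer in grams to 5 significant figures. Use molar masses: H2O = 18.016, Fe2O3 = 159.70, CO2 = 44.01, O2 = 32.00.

n(O2) = 89.048 / 32.00 = 2.78275 mol.
Reaction (1): O2→Fe2O3 ratio 11:2 ⇒ n(Fe2O3) = 0.505955 mol.
Reaction (2): Fe2O3→CO2 ratio 1:3 ⇒ n(CO2) = 1.51786 mol.
Reaction (3): CO2→H2O ratio 1:1 ⇒ n(H2O) = 1.51786 mol.
Mass of H2O = 1.51786 × 18.016 = 27.3458 g.

27.346 g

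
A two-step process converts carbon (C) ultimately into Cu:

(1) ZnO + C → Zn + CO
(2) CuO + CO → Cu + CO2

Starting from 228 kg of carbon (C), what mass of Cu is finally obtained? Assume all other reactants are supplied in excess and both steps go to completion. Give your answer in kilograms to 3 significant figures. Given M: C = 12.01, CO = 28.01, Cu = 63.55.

1210 kg

228 kg = 228000 g.
n(C) = 228000 / 12.01 = 18980 mol.
Step 1 gives a 1:1 ratio of C to CO, so n(CO) = 18980 mol.
In step 2 the CO:Cu ratio is 1:1, so n(Cu) = 18980 mol.
Mass of Cu = 18980 × 63.55 = 1.206 × 10^6 g = 1210 kg.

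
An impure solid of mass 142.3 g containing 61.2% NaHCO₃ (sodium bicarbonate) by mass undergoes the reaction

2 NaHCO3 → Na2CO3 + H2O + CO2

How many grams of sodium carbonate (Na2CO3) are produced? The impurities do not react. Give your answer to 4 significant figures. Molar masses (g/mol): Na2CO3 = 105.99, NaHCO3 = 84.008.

Mass of pure NaHCO3 = 142.3 g × 0.612 = 87.088 g.
n(NaHCO3) = 87.088 g / 84.008 g/mol = 1.0367 mol.
From the equation the NaHCO3:Na2CO3 mole ratio is 2:1, so n(Na2CO3) = 1.0367 × 1/2 = 0.51833 mol.
Mass of Na2CO3 = 0.51833 mol × 105.99 g/mol = 54.938 g.

54.94 g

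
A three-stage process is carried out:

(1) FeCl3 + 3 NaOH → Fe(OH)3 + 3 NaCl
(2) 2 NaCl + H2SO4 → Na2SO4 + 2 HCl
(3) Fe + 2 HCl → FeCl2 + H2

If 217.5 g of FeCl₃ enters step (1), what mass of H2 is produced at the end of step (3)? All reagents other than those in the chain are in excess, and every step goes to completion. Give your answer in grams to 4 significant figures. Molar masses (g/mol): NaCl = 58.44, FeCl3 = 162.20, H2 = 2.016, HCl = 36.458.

4.055 g

n(FeCl3) = 217.5 / 162.20 = 1.3409 mol.
Reaction (1): FeCl3→NaCl ratio 1:3 ⇒ n(NaCl) = 4.0228 mol.
Reaction (2): NaCl→HCl ratio 2:2 ⇒ n(HCl) = 4.0228 mol.
Reaction (3): HCl→H2 ratio 2:1 ⇒ n(H2) = 2.0114 mol.
Mass of H2 = 2.0114 × 2.016 = 4.0550 g.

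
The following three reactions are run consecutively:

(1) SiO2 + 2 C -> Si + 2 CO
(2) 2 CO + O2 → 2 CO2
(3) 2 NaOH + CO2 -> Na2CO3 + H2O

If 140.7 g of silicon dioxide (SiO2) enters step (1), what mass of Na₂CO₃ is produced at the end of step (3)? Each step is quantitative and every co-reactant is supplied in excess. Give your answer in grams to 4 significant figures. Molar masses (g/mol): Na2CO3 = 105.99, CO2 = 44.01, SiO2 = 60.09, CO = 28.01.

496.3 g

n(SiO2) = 140.7 / 60.09 = 2.3415 mol.
Reaction (1): SiO2→CO ratio 1:2 ⇒ n(CO) = 4.6830 mol.
Reaction (2): CO→CO2 ratio 2:2 ⇒ n(CO2) = 4.6830 mol.
Reaction (3): CO2→Na2CO3 ratio 1:1 ⇒ n(Na2CO3) = 4.6830 mol.
Mass of Na2CO3 = 4.6830 × 105.99 = 496.35 g.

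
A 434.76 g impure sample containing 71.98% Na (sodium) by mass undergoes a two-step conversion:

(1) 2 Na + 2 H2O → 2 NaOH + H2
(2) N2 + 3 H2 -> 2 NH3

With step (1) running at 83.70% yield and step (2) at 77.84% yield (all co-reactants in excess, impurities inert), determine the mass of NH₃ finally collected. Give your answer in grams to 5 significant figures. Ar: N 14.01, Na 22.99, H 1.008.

Pure Na = 434.76 × 0.7198 = 312.940 g.
M(Na) = 22.99 g/mol.
M(NH3) = 14.01 + 3(1.008) = 17.034 g/mol.
n(Na) = 312.940 / 22.99 = 13.6120 mol.
Step 1 (Na:H2 = 2:1): theoretical n(H2) = 6.80601 mol; at 83.70% yield, n(H2) = 5.69663 mol.
Step 2 (H2:NH3 = 3:2): theoretical n(NH3) = 3.79775 mol, so theoretical mass = 3.79775 × 17.034 = 64.6909 g.
At 77.84% yield, actual mass of NH3 = 64.6909 × 0.7784 = 50.3554 g.

50.355 g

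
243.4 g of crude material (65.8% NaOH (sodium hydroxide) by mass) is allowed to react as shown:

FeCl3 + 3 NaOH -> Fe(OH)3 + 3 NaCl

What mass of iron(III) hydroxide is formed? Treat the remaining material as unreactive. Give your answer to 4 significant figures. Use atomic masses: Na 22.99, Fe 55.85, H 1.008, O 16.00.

Mass of pure NaOH = 243.4 g × 0.658 = 160.16 g.
M(NaOH) = 22.99 + 16.00 + 1.008 = 39.998 g/mol.
M(Fe(OH)3) = 55.85 + 3(16.00) + 3(1.008) = 106.874 g/mol.
n(NaOH) = 160.16 g / 39.998 g/mol = 4.0041 mol.
From the equation the NaOH:Fe(OH)3 mole ratio is 3:1, so n(Fe(OH)3) = 4.0041 × 1/3 = 1.3347 mol.
Mass of Fe(OH)3 = 1.3347 mol × 106.874 g/mol = 142.65 g.

142.6 g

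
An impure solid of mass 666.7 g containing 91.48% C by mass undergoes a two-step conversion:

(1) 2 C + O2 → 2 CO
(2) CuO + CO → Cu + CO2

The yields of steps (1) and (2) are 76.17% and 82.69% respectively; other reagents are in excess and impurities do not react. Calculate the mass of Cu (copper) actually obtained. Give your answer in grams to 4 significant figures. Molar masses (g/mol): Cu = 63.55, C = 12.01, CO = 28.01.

Pure C = 666.7 × 0.9148 = 609.90 g.
n(C) = 609.90 / 12.01 = 50.782 mol.
Step 1 (C:CO = 2:2): theoretical n(CO) = 50.782 mol; at 76.17% yield, n(CO) = 38.681 mol.
Step 2 (CO:Cu = 1:1): theoretical n(Cu) = 38.681 mol, so theoretical mass = 38.681 × 63.55 = 2458.2 g.
At 82.69% yield, actual mass of Cu = 2458.2 × 0.8269 = 2032.7 g.

2033 g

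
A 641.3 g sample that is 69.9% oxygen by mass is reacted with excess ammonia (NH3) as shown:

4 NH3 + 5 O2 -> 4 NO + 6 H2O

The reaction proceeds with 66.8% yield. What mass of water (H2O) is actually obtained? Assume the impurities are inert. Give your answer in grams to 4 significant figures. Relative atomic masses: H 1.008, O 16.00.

Pure O2 available = 641.3 g × 0.699 = 448.27 g.
M(O2) = 2(16.00) = 32.00 g/mol.
M(H2O) = 2(1.008) + 16.00 = 18.016 g/mol.
n(O2) = 448.27 g / 32.00 g/mol = 14.008 mol.
From the equation the O2:H2O mole ratio is 5:6, so n(H2O) = 14.008 × 6/5 = 16.810 mol.
Mass of H2O = 16.810 mol × 18.016 g/mol = 302.85 g.
Actual mass collected = 302.85 g × 0.668 = 202.30 g.

202.3 g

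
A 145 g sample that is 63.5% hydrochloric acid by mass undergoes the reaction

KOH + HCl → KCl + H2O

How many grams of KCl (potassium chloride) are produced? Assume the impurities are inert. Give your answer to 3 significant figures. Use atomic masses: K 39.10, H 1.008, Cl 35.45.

Mass of pure HCl = 145 g × 0.635 = 92.08 g.
M(HCl) = 1.008 + 35.45 = 36.458 g/mol.
M(KCl) = 39.10 + 35.45 = 74.55 g/mol.
n(HCl) = 92.08 g / 36.458 g/mol = 2.526 mol.
From the equation the HCl:KCl mole ratio is 1:1, so n(KCl) = 2.526 × 1/1 = 2.526 mol.
Mass of KCl = 2.526 mol × 74.55 g/mol = 188.3 g.

188 g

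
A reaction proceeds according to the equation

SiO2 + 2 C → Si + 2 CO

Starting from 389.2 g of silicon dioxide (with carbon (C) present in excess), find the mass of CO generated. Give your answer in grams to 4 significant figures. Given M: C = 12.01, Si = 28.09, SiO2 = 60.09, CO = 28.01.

n(SiO2) = 389.20 g / 60.09 g/mol = 6.4770 mol.
From the equation the SiO2:CO mole ratio is 1:2, so n(CO) = 6.4770 × 2/1 = 12.954 mol.
Mass of CO = 12.954 mol × 28.01 g/mol = 362.84 g.

362.8 g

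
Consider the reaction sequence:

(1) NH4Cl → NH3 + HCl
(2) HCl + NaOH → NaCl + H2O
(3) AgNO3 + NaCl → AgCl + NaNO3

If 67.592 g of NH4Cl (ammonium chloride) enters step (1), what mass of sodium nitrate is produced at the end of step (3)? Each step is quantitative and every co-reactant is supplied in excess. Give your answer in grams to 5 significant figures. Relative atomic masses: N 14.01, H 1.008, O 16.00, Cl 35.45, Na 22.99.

107.41 g

M(NH4Cl) = 14.01 + 4(1.008) + 35.45 = 53.492 g/mol.
M(NaNO3) = 22.99 + 14.01 + 3(16.00) = 85.00 g/mol.
n(NH4Cl) = 67.592 / 53.492 = 1.26359 mol.
Reaction (1): NH4Cl→HCl ratio 1:1 ⇒ n(HCl) = 1.26359 mol.
Reaction (2): HCl→NaCl ratio 1:1 ⇒ n(NaCl) = 1.26359 mol.
Reaction (3): NaCl→NaNO3 ratio 1:1 ⇒ n(NaNO3) = 1.26359 mol.
Mass of NaNO3 = 1.26359 × 85.00 = 107.405 g.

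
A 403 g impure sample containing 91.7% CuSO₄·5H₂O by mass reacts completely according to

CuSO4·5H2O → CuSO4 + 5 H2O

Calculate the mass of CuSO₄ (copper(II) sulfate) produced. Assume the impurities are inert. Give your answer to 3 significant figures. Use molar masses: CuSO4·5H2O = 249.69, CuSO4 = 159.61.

Mass of pure CuSO4·5H2O = 403 g × 0.917 = 369.6 g.
n(CuSO4·5H2O) = 369.6 g / 249.69 g/mol = 1.480 mol.
From the equation the CuSO4·5H2O:CuSO4 mole ratio is 1:1, so n(CuSO4) = 1.480 × 1/1 = 1.480 mol.
Mass of CuSO4 = 1.480 mol × 159.61 g/mol = 236.2 g.

236 g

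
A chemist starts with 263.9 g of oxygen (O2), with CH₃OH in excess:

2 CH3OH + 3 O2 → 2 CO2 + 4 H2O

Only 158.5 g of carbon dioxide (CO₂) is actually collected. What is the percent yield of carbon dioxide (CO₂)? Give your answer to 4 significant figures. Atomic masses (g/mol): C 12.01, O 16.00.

M(O2) = 2(16.00) = 32.00 g/mol.
M(CO2) = 12.01 + 2(16.00) = 44.01 g/mol.
n(O2) = 263.90 g / 32.00 g/mol = 8.2469 mol.
From the equation the O2:CO2 mole ratio is 3:2, so n(CO2) = 8.2469 × 2/3 = 5.4979 mol.
Mass of CO2 = 5.4979 mol × 44.01 g/mol = 241.96 g.
This is the theoretical yield. Percent yield = 158.5 g / 241.96 g × 100% = 65.506%.

65.51 %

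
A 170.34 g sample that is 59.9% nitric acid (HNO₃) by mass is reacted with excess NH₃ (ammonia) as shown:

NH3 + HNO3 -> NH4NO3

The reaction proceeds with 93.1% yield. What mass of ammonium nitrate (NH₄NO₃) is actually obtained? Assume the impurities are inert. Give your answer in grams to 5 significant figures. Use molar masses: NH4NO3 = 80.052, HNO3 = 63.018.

120.67 g

Pure HNO3 available = 170.34 g × 0.599 = 102.034 g.
n(HNO3) = 102.034 g / 63.018 g/mol = 1.61912 mol.
From the equation the HNO3:NH4NO3 mole ratio is 1:1, so n(NH4NO3) = 1.61912 × 1/1 = 1.61912 mol.
Mass of NH4NO3 = 1.61912 mol × 80.052 g/mol = 129.614 g.
Actual mass collected = 129.614 g × 0.931 = 120.670 g.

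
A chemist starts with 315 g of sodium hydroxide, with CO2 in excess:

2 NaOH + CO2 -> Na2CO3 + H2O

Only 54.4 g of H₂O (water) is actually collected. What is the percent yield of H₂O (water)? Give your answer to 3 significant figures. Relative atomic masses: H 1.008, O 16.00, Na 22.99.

M(NaOH) = 22.99 + 16.00 + 1.008 = 39.998 g/mol.
M(H2O) = 2(1.008) + 16.00 = 18.016 g/mol.
n(NaOH) = 315.0 g / 39.998 g/mol = 7.875 mol.
From the equation the NaOH:H2O mole ratio is 2:1, so n(H2O) = 7.875 × 1/2 = 3.938 mol.
Mass of H2O = 3.938 mol × 18.016 g/mol = 70.94 g.
This is the theoretical yield. Percent yield = 54.4 g / 70.94 g × 100% = 76.68%.

76.7 %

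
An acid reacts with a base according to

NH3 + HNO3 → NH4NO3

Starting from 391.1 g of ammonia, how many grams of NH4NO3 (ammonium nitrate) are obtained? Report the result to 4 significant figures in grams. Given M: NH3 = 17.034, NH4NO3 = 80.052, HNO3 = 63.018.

n(NH3) = 391.10 g / 17.034 g/mol = 22.960 mol.
From the equation the NH3:NH4NO3 mole ratio is 1:1, so n(NH4NO3) = 22.960 × 1/1 = 22.960 mol.
Mass of NH4NO3 = 22.960 mol × 80.052 g/mol = 1838.0 g.

1838 g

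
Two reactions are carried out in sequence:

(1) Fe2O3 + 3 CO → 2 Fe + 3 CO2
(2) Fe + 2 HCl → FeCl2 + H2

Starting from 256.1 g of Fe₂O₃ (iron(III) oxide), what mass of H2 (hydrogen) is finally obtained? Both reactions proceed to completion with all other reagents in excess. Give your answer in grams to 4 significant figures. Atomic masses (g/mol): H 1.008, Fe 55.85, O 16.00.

M(Fe2O3) = 2(55.85) + 3(16.00) = 159.70 g/mol.
M(H2) = 2(1.008) = 2.016 g/mol.
n(Fe2O3) = 256.10 / 159.70 = 1.6036 mol.
Step 1 gives a 1:2 ratio of Fe2O3 to Fe, so n(Fe) = 3.2073 mol.
In step 2 the Fe:H2 ratio is 1:1, so n(H2) = 3.2073 mol.
Mass of H2 = 3.2073 × 2.016 = 6.4658 g.

6.466 g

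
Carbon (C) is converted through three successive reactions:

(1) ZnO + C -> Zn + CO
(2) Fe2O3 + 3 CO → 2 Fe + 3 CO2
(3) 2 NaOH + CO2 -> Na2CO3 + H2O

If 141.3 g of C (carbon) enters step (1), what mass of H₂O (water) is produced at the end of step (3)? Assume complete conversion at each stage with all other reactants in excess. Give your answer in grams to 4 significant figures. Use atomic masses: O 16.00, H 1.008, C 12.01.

M(C) = 12.01 g/mol.
M(H2O) = 2(1.008) + 16.00 = 18.016 g/mol.
n(C) = 141.3 / 12.01 = 11.765 mol.
Reaction (1): C→CO ratio 1:1 ⇒ n(CO) = 11.765 mol.
Reaction (2): CO→CO2 ratio 3:3 ⇒ n(CO2) = 11.765 mol.
Reaction (3): CO2→H2O ratio 1:1 ⇒ n(H2O) = 11.765 mol.
Mass of H2O = 11.765 × 18.016 = 211.96 g.

212.0 g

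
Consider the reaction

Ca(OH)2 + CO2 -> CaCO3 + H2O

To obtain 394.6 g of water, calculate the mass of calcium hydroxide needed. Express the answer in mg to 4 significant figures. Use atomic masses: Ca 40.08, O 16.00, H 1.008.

1623000 mg

M(H2O) = 2(1.008) + 16.00 = 18.016 g/mol.
M(Ca(OH)2) = 40.08 + 2(16.00) + 2(1.008) = 74.096 g/mol.
n(H2O) = 394.60 g / 18.016 g/mol = 21.903 mol.
From the equation the H2O:Ca(OH)2 mole ratio is 1:1, so n(Ca(OH)2) = 21.903 × 1/1 = 21.903 mol.
Mass of Ca(OH)2 = 21.903 mol × 74.096 g/mol = 1622.9 g.
Converting to mg: 1622.9 g = 1623000 mg.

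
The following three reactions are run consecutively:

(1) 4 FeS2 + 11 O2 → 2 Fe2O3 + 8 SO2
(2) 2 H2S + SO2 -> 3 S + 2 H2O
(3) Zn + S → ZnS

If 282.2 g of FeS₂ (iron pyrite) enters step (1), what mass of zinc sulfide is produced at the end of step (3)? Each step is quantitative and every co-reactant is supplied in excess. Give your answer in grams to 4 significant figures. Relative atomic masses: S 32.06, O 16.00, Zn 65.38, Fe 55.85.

1375 g

M(FeS2) = 55.85 + 2(32.06) = 119.97 g/mol.
M(ZnS) = 65.38 + 32.06 = 97.44 g/mol.
n(FeS2) = 282.2 / 119.97 = 2.3523 mol.
Reaction (1): FeS2→SO2 ratio 4:8 ⇒ n(SO2) = 4.7045 mol.
Reaction (2): SO2→S ratio 1:3 ⇒ n(S) = 14.114 mol.
Reaction (3): S→ZnS ratio 1:1 ⇒ n(ZnS) = 14.114 mol.
Mass of ZnS = 14.114 × 97.44 = 1375.2 g.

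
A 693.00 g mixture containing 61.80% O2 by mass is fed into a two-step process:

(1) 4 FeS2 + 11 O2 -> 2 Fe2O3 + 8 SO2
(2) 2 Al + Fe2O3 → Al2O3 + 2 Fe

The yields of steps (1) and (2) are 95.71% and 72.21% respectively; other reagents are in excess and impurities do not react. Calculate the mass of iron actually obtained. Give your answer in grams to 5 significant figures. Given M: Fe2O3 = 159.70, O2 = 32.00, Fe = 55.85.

Pure O2 = 693.00 × 0.6180 = 428.274 g.
n(O2) = 428.274 / 32.00 = 13.3836 mol.
Step 1 (O2:Fe2O3 = 11:2): theoretical n(Fe2O3) = 2.43337 mol; at 95.71% yield, n(Fe2O3) = 2.32898 mol.
Step 2 (Fe2O3:Fe = 1:2): theoretical n(Fe) = 4.65797 mol, so theoretical mass = 4.65797 × 55.85 = 260.147 g.
At 72.21% yield, actual mass of Fe = 260.147 × 0.7221 = 187.852 g.

187.85 g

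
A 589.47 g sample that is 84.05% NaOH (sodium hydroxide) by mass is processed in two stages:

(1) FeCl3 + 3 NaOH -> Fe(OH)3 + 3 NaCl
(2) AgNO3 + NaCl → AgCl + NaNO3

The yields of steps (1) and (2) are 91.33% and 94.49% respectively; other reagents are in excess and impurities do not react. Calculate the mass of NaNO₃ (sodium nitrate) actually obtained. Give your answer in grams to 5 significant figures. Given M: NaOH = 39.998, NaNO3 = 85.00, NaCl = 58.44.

908.61 g

Pure NaOH = 589.47 × 0.8405 = 495.450 g.
n(NaOH) = 495.450 / 39.998 = 12.3869 mol.
Step 1 (NaOH:NaCl = 3:3): theoretical n(NaCl) = 12.3869 mol; at 91.33% yield, n(NaCl) = 11.3129 mol.
Step 2 (NaCl:NaNO3 = 1:1): theoretical n(NaNO3) = 11.3129 mol, so theoretical mass = 11.3129 × 85.00 = 961.598 g.
At 94.49% yield, actual mass of NaNO3 = 961.598 × 0.9449 = 908.614 g.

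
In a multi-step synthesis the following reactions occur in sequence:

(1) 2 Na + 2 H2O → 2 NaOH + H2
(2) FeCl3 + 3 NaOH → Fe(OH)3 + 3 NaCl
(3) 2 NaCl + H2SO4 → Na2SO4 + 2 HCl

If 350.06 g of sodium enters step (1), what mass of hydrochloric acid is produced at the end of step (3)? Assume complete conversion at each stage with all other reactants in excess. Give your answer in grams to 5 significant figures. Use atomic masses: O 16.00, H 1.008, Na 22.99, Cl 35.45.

M(Na) = 22.99 g/mol.
M(HCl) = 1.008 + 35.45 = 36.458 g/mol.
n(Na) = 350.06 / 22.99 = 15.2266 mol.
Reaction (1): Na→NaOH ratio 2:2 ⇒ n(NaOH) = 15.2266 mol.
Reaction (2): NaOH→NaCl ratio 3:3 ⇒ n(NaCl) = 15.2266 mol.
Reaction (3): NaCl→HCl ratio 2:2 ⇒ n(HCl) = 15.2266 mol.
Mass of HCl = 15.2266 × 36.458 = 555.132 g.

555.13 g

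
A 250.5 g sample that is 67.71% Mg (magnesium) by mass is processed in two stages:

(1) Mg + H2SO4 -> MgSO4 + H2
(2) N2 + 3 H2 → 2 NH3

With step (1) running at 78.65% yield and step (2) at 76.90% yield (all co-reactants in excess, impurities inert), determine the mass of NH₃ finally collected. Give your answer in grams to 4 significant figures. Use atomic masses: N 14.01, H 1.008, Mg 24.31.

47.92 g

Pure Mg = 250.5 × 0.6771 = 169.61 g.
M(Mg) = 24.31 g/mol.
M(NH3) = 14.01 + 3(1.008) = 17.034 g/mol.
n(Mg) = 169.61 / 24.31 = 6.9771 mol.
Step 1 (Mg:H2 = 1:1): theoretical n(H2) = 6.9771 mol; at 78.65% yield, n(H2) = 5.4875 mol.
Step 2 (H2:NH3 = 3:2): theoretical n(NH3) = 3.6583 mol, so theoretical mass = 3.6583 × 17.034 = 62.316 g.
At 76.90% yield, actual mass of NH3 = 62.316 × 0.7690 = 47.921 g.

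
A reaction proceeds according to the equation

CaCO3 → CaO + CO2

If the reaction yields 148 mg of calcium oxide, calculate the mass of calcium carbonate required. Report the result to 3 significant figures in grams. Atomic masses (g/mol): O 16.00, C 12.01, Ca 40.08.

M(CaO) = 40.08 + 16.00 = 56.08 g/mol.
M(CaCO3) = 40.08 + 12.01 + 3(16.00) = 100.09 g/mol.
Convert: 148 mg = 0.1480 g.
n(CaO) = 0.1480 g / 56.08 g/mol = 0.002639 mol.
From the equation the CaO:CaCO3 mole ratio is 1:1, so n(CaCO3) = 0.002639 × 1/1 = 0.002639 mol.
Mass of CaCO3 = 0.002639 mol × 100.09 g/mol = 0.2641 g.

0.264 g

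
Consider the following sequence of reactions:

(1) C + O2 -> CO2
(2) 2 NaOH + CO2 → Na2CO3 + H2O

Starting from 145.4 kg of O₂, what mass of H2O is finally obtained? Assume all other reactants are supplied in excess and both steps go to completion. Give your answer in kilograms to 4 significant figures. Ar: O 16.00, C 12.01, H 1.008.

81.86 kg

M(O2) = 2(16.00) = 32.00 g/mol.
M(H2O) = 2(1.008) + 16.00 = 18.016 g/mol.
145.4 kg = 145400 g.
n(O2) = 145400 / 32.00 = 4543.8 mol.
Step 1 gives a 1:1 ratio of O2 to CO2, so n(CO2) = 4543.8 mol.
In step 2 the CO2:H2O ratio is 1:1, so n(H2O) = 4543.8 mol.
Mass of H2O = 4543.8 × 18.016 = 81860 g = 81.86 kg.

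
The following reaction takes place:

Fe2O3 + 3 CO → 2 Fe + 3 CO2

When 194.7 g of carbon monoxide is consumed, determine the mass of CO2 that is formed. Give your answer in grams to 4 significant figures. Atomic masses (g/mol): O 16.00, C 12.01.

M(CO) = 12.01 + 16.00 = 28.01 g/mol.
M(CO2) = 12.01 + 2(16.00) = 44.01 g/mol.
n(CO) = 194.70 g / 28.01 g/mol = 6.9511 mol.
From the equation the CO:CO2 mole ratio is 3:3, so n(CO2) = 6.9511 × 3/3 = 6.9511 mol.
Mass of CO2 = 6.9511 mol × 44.01 g/mol = 305.92 g.

305.9 g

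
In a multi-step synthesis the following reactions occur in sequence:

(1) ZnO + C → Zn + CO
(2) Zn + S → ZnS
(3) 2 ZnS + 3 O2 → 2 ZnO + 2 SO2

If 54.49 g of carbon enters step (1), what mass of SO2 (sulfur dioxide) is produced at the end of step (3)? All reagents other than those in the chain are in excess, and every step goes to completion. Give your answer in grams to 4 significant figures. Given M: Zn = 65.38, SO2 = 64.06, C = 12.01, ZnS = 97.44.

290.6 g

n(C) = 54.49 / 12.01 = 4.5371 mol.
Reaction (1): C→Zn ratio 1:1 ⇒ n(Zn) = 4.5371 mol.
Reaction (2): Zn→ZnS ratio 1:1 ⇒ n(ZnS) = 4.5371 mol.
Reaction (3): ZnS→SO2 ratio 2:2 ⇒ n(SO2) = 4.5371 mol.
Mass of SO2 = 4.5371 × 64.06 = 290.64 g.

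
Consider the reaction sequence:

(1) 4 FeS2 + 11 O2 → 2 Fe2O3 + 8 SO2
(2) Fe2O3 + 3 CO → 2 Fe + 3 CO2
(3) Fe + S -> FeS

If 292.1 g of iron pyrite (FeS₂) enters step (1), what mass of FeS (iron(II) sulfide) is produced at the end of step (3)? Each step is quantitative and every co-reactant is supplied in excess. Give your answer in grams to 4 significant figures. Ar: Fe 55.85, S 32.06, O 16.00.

M(FeS2) = 55.85 + 2(32.06) = 119.97 g/mol.
M(FeS) = 55.85 + 32.06 = 87.91 g/mol.
n(FeS2) = 292.1 / 119.97 = 2.4348 mol.
Reaction (1): FeS2→Fe2O3 ratio 4:2 ⇒ n(Fe2O3) = 1.2174 mol.
Reaction (2): Fe2O3→Fe ratio 1:2 ⇒ n(Fe) = 2.4348 mol.
Reaction (3): Fe→FeS ratio 1:1 ⇒ n(FeS) = 2.4348 mol.
Mass of FeS = 2.4348 × 87.91 = 214.04 g.

214.0 g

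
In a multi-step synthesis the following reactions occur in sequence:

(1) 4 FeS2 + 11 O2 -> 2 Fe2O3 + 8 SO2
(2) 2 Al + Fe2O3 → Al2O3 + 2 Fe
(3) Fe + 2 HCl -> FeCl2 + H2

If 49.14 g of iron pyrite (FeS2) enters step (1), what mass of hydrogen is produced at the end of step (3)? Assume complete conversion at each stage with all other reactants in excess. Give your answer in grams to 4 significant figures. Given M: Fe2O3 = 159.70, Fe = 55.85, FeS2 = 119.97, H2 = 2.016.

0.8258 g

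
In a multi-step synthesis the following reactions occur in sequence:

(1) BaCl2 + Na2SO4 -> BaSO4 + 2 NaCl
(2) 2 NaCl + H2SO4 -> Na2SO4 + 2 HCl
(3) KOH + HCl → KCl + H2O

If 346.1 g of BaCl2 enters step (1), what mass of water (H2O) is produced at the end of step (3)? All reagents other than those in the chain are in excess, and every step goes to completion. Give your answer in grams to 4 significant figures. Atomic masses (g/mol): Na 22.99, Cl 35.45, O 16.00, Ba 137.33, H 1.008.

M(BaCl2) = 137.33 + 2(35.45) = 208.23 g/mol.
M(H2O) = 2(1.008) + 16.00 = 18.016 g/mol.
n(BaCl2) = 346.1 / 208.23 = 1.6621 mol.
Reaction (1): BaCl2→NaCl ratio 1:2 ⇒ n(NaCl) = 3.3242 mol.
Reaction (2): NaCl→HCl ratio 2:2 ⇒ n(HCl) = 3.3242 mol.
Reaction (3): HCl→H2O ratio 1:1 ⇒ n(H2O) = 3.3242 mol.
Mass of H2O = 3.3242 × 18.016 = 59.889 g.

59.89 g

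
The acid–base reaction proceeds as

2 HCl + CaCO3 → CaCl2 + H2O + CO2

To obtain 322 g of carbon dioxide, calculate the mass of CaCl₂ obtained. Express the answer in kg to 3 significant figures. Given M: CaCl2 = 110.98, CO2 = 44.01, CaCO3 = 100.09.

0.812 kg

n(CO2) = 322.0 g / 44.01 g/mol = 7.317 mol.
From the equation the CO2:CaCl2 mole ratio is 1:1, so n(CaCl2) = 7.317 × 1/1 = 7.317 mol.
Mass of CaCl2 = 7.317 mol × 110.98 g/mol = 812.0 g.
Converting to kg: 812.0 g = 0.812 kg.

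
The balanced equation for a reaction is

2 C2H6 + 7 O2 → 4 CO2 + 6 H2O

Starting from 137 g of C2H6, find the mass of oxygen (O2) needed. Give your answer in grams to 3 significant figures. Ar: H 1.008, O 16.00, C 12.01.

M(C2H6) = 2(12.01) + 6(1.008) = 30.068 g/mol.
M(O2) = 2(16.00) = 32.00 g/mol.
n(C2H6) = 137.0 g / 30.068 g/mol = 4.556 mol.
From the equation the C2H6:O2 mole ratio is 2:7, so n(O2) = 4.556 × 7/2 = 15.95 mol.
Mass of O2 = 15.95 mol × 32.00 g/mol = 510.3 g.

510 g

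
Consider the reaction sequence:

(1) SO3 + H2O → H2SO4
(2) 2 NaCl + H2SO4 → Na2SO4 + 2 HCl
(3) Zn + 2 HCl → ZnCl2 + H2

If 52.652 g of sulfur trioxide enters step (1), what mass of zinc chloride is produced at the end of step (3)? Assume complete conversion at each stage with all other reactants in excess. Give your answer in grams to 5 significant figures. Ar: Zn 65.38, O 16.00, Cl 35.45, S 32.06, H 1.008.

M(SO3) = 32.06 + 3(16.00) = 80.06 g/mol.
M(ZnCl2) = 65.38 + 2(35.45) = 136.28 g/mol.
n(SO3) = 52.652 / 80.06 = 0.657657 mol.
Reaction (1): SO3→H2SO4 ratio 1:1 ⇒ n(H2SO4) = 0.657657 mol.
Reaction (2): H2SO4→HCl ratio 1:2 ⇒ n(HCl) = 1.31531 mol.
Reaction (3): HCl→ZnCl2 ratio 2:1 ⇒ n(ZnCl2) = 0.657657 mol.
Mass of ZnCl2 = 0.657657 × 136.28 = 89.6255 g.

89.625 g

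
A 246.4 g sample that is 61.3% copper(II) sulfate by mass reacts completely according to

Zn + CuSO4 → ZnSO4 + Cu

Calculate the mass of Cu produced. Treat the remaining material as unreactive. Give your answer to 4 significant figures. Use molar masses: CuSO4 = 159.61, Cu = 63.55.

60.14 g

Mass of pure CuSO4 = 246.4 g × 0.613 = 151.04 g.
n(CuSO4) = 151.04 g / 159.61 g/mol = 0.94633 mol.
From the equation the CuSO4:Cu mole ratio is 1:1, so n(Cu) = 0.94633 × 1/1 = 0.94633 mol.
Mass of Cu = 0.94633 mol × 63.55 g/mol = 60.139 g.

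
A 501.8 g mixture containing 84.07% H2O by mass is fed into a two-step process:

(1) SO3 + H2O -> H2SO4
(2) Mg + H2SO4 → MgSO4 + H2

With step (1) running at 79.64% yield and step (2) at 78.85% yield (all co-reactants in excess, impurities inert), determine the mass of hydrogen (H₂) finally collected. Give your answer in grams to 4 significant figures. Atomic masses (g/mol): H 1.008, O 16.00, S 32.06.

Pure H2O = 501.8 × 0.8407 = 421.86 g.
M(H2O) = 2(1.008) + 16.00 = 18.016 g/mol.
M(H2) = 2(1.008) = 2.016 g/mol.
n(H2O) = 421.86 / 18.016 = 23.416 mol.
Step 1 (H2O:H2SO4 = 1:1): theoretical n(H2SO4) = 23.416 mol; at 79.64% yield, n(H2SO4) = 18.649 mol.
Step 2 (H2SO4:H2 = 1:1): theoretical n(H2) = 18.649 mol, so theoretical mass = 18.649 × 2.016 = 37.595 g.
At 78.85% yield, actual mass of H2 = 37.595 × 0.7885 = 29.644 g.

29.64 g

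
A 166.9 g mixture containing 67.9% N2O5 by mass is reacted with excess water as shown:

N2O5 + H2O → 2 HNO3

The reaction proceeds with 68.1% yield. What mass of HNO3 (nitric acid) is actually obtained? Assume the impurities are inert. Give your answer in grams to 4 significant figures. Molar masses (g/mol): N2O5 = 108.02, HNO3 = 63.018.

Pure N2O5 available = 166.9 g × 0.679 = 113.33 g.
n(N2O5) = 113.33 g / 108.02 g/mol = 1.0491 mol.
From the equation the N2O5:HNO3 mole ratio is 1:2, so n(HNO3) = 1.0491 × 2/1 = 2.0982 mol.
Mass of HNO3 = 2.0982 mol × 63.018 g/mol = 132.23 g.
Actual mass collected = 132.23 g × 0.681 = 90.046 g.

90.05 g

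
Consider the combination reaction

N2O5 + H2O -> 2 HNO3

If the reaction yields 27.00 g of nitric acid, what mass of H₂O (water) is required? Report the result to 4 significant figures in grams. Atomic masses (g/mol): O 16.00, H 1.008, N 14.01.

M(HNO3) = 1.008 + 14.01 + 3(16.00) = 63.018 g/mol.
M(H2O) = 2(1.008) + 16.00 = 18.016 g/mol.
n(HNO3) = 27.000 g / 63.018 g/mol = 0.42845 mol.
From the equation the HNO3:H2O mole ratio is 2:1, so n(H2O) = 0.42845 × 1/2 = 0.21422 mol.
Mass of H2O = 0.21422 mol × 18.016 g/mol = 3.8595 g.

3.859 g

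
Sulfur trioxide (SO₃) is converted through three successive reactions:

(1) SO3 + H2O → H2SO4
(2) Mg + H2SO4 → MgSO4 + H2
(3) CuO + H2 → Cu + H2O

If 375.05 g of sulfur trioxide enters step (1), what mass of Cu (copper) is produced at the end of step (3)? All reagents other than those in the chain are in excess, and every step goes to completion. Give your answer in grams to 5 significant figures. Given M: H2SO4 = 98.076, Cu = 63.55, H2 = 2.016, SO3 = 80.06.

n(SO3) = 375.05 / 80.06 = 4.68461 mol.
Reaction (1): SO3→H2SO4 ratio 1:1 ⇒ n(H2SO4) = 4.68461 mol.
Reaction (2): H2SO4→H2 ratio 1:1 ⇒ n(H2) = 4.68461 mol.
Reaction (3): H2→Cu ratio 1:1 ⇒ n(Cu) = 4.68461 mol.
Mass of Cu = 4.68461 × 63.55 = 297.707 g.

297.71 g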